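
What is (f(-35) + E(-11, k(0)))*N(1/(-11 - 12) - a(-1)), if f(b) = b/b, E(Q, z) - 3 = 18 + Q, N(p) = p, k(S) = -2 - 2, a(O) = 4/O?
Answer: 1001/23 ≈ 43.522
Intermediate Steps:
k(S) = -4
E(Q, z) = 21 + Q (E(Q, z) = 3 + (18 + Q) = 21 + Q)
f(b) = 1
(f(-35) + E(-11, k(0)))*N(1/(-11 - 12) - a(-1)) = (1 + (21 - 11))*(1/(-11 - 12) - 4/(-1)) = (1 + 10)*(1/(-23) - 4*(-1)) = 11*(-1/23 - 1*(-4)) = 11*(-1/23 + 4) = 11*(91/23) = 1001/23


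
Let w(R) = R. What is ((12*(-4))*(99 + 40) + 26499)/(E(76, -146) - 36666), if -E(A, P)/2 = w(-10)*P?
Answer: -19827/39586 ≈ -0.50086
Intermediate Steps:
E(A, P) = 20*P (E(A, P) = -(-20)*P = 20*P)
((12*(-4))*(99 + 40) + 26499)/(E(76, -146) - 36666) = ((12*(-4))*(99 + 40) + 26499)/(20*(-146) - 36666) = (-48*139 + 26499)/(-2920 - 36666) = (-6672 + 26499)/(-39586) = 19827*(-1/39586) = -19827/39586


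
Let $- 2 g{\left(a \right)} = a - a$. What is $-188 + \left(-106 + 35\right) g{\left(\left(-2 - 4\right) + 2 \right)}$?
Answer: $-188$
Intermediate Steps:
$g{\left(a \right)} = 0$ ($g{\left(a \right)} = - \frac{a - a}{2} = \left(- \frac{1}{2}\right) 0 = 0$)
$-188 + \left(-106 + 35\right) g{\left(\left(-2 - 4\right) + 2 \right)} = -188 + \left(-106 + 35\right) 0 = -188 - 0 = -188 + 0 = -188$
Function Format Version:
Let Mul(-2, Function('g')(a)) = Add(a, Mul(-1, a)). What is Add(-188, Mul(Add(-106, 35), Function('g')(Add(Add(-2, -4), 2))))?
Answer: -188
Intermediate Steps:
Function('g')(a) = 0 (Function('g')(a) = Mul(Rational(-1, 2), Add(a, Mul(-1, a))) = Mul(Rational(-1, 2), 0) = 0)
Add(-188, Mul(Add(-106, 35), Function('g')(Add(Add(-2, -4), 2)))) = Add(-188, Mul(Add(-106, 35), 0)) = Add(-188, Mul(-71, 0)) = Add(-188, 0) = -188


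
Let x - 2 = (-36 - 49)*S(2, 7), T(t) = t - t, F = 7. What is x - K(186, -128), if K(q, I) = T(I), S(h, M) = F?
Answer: -593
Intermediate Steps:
S(h, M) = 7
T(t) = 0
K(q, I) = 0
x = -593 (x = 2 + (-36 - 49)*7 = 2 - 85*7 = 2 - 595 = -593)
x - K(186, -128) = -593 - 1*0 = -593 + 0 = -593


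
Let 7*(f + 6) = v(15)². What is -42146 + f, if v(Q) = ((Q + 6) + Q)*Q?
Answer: -3464/7 ≈ -494.86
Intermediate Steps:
v(Q) = Q*(6 + 2*Q) (v(Q) = ((6 + Q) + Q)*Q = (6 + 2*Q)*Q = Q*(6 + 2*Q))
f = 291558/7 (f = -6 + (2*15*(3 + 15))²/7 = -6 + (2*15*18)²/7 = -6 + (⅐)*540² = -6 + (⅐)*291600 = -6 + 291600/7 = 291558/7 ≈ 41651.)
-42146 + f = -42146 + 291558/7 = -3464/7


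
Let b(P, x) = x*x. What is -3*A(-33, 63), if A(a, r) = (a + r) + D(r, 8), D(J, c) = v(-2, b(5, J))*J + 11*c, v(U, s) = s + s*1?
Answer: -1500636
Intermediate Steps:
b(P, x) = x**2
v(U, s) = 2*s (v(U, s) = s + s = 2*s)
D(J, c) = 2*J**3 + 11*c (D(J, c) = (2*J**2)*J + 11*c = 2*J**3 + 11*c)
A(a, r) = 88 + a + r + 2*r**3 (A(a, r) = (a + r) + (2*r**3 + 11*8) = (a + r) + (2*r**3 + 88) = (a + r) + (88 + 2*r**3) = 88 + a + r + 2*r**3)
-3*A(-33, 63) = -3*(88 - 33 + 63 + 2*63**3) = -3*(88 - 33 + 63 + 2*250047) = -3*(88 - 33 + 63 + 500094) = -3*500212 = -1500636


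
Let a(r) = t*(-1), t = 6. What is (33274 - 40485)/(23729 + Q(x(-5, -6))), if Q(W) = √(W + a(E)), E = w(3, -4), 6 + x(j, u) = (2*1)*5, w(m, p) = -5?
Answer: -171109819/563065443 + 7211*I*√2/563065443 ≈ -0.30389 + 1.8111e-5*I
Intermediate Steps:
x(j, u) = 4 (x(j, u) = -6 + (2*1)*5 = -6 + 2*5 = -6 + 10 = 4)
E = -5
a(r) = -6 (a(r) = 6*(-1) = -6)
Q(W) = √(-6 + W) (Q(W) = √(W - 6) = √(-6 + W))
(33274 - 40485)/(23729 + Q(x(-5, -6))) = (33274 - 40485)/(23729 + √(-6 + 4)) = -7211/(23729 + √(-2)) = -7211/(23729 + I*√2)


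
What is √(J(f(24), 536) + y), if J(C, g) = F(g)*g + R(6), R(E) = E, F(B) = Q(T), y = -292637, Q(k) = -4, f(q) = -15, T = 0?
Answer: 5*I*√11791 ≈ 542.93*I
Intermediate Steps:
F(B) = -4
J(C, g) = 6 - 4*g (J(C, g) = -4*g + 6 = 6 - 4*g)
√(J(f(24), 536) + y) = √((6 - 4*536) - 292637) = √((6 - 2144) - 292637) = √(-2138 - 292637) = √(-294775) = 5*I*√11791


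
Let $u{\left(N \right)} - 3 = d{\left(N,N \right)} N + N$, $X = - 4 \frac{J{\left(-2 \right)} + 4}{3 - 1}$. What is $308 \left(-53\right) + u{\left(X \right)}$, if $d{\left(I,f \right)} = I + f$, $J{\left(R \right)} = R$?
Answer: $-16293$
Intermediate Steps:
$X = -4$ ($X = - 4 \frac{-2 + 4}{3 - 1} = - 4 \cdot \frac{2}{2} = - 4 \cdot 2 \cdot \frac{1}{2} = \left(-4\right) 1 = -4$)
$u{\left(N \right)} = 3 + N + 2 N^{2}$ ($u{\left(N \right)} = 3 + \left(\left(N + N\right) N + N\right) = 3 + \left(2 N N + N\right) = 3 + \left(2 N^{2} + N\right) = 3 + \left(N + 2 N^{2}\right) = 3 + N + 2 N^{2}$)
$308 \left(-53\right) + u{\left(X \right)} = 308 \left(-53\right) + \left(3 - 4 + 2 \left(-4\right)^{2}\right) = -16324 + \left(3 - 4 + 2 \cdot 16\right) = -16324 + \left(3 - 4 + 32\right) = -16324 + 31 = -16293$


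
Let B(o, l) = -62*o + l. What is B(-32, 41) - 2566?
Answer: -541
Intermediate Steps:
B(o, l) = l - 62*o
B(-32, 41) - 2566 = (41 - 62*(-32)) - 2566 = (41 + 1984) - 2566 = 2025 - 2566 = -541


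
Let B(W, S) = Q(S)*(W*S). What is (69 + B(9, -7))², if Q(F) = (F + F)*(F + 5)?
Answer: 2873025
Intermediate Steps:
Q(F) = 2*F*(5 + F) (Q(F) = (2*F)*(5 + F) = 2*F*(5 + F))
B(W, S) = 2*W*S²*(5 + S) (B(W, S) = (2*S*(5 + S))*(W*S) = (2*S*(5 + S))*(S*W) = 2*W*S²*(5 + S))
(69 + B(9, -7))² = (69 + 2*9*(-7)²*(5 - 7))² = (69 + 2*9*49*(-2))² = (69 - 1764)² = (-1695)² = 2873025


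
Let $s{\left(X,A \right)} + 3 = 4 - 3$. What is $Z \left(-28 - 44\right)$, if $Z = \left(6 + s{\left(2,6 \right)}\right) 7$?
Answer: $-2016$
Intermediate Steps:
$s{\left(X,A \right)} = -2$ ($s{\left(X,A \right)} = -3 + \left(4 - 3\right) = -3 + 1 = -2$)
$Z = 28$ ($Z = \left(6 - 2\right) 7 = 4 \cdot 7 = 28$)
$Z \left(-28 - 44\right) = 28 \left(-28 - 44\right) = 28 \left(-72\right) = -2016$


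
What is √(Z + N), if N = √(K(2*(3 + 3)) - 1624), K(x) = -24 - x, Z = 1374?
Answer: √(1374 + 2*I*√415) ≈ 37.072 + 0.5495*I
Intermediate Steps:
N = 2*I*√415 (N = √((-24 - 2*(3 + 3)) - 1624) = √((-24 - 2*6) - 1624) = √((-24 - 1*12) - 1624) = √((-24 - 12) - 1624) = √(-36 - 1624) = √(-1660) = 2*I*√415 ≈ 40.743*I)
√(Z + N) = √(1374 + 2*I*√415)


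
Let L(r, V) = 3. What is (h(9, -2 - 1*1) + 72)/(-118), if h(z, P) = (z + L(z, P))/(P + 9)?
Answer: -37/59 ≈ -0.62712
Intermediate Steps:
h(z, P) = (3 + z)/(9 + P) (h(z, P) = (z + 3)/(P + 9) = (3 + z)/(9 + P))
(h(9, -2 - 1*1) + 72)/(-118) = ((3 + 9)/(9 + (-2 - 1*1)) + 72)/(-118) = (12/(9 + (-2 - 1)) + 72)*(-1/118) = (12/(9 - 3) + 72)*(-1/118) = (12/6 + 72)*(-1/118) = ((1/6)*12 + 72)*(-1/118) = (2 + 72)*(-1/118) = 74*(-1/118) = -37/59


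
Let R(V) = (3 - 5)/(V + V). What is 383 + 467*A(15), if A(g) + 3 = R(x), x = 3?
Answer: -3521/3 ≈ -1173.7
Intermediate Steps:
R(V) = -1/V (R(V) = -2*1/(2*V) = -1/V)
A(g) = -10/3 (A(g) = -3 - 1/3 = -3 - 1*⅓ = -3 - ⅓ = -10/3)
383 + 467*A(15) = 383 + 467*(-10/3) = 383 - 4670/3 = -3521/3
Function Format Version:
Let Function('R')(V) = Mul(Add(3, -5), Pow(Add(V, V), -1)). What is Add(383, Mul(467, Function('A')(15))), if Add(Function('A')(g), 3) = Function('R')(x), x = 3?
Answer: Rational(-3521, 3) ≈ -1173.7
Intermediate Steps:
Function('R')(V) = Mul(-1, Pow(V, -1)) (Function('R')(V) = Mul(-2, Pow(Mul(2, V), -1)) = Mul(-2, Mul(Rational(1, 2), Pow(V, -1))) = Mul(-1, Pow(V, -1)))
Function('A')(g) = Rational(-10, 3) (Function('A')(g) = Add(-3, Mul(-1, Pow(3, -1))) = Add(-3, Mul(-1, Rational(1, 3))) = Add(-3, Rational(-1, 3)) = Rational(-10, 3))
Add(383, Mul(467, Function('A')(15))) = Add(383, Mul(467, Rational(-10, 3))) = Add(383, Rational(-4670, 3)) = Rational(-3521, 3)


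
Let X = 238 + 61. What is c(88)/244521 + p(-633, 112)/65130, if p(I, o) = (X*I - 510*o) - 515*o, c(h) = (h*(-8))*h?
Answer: -26128566889/5308550910 ≈ -4.9220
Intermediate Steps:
X = 299
c(h) = -8*h**2 (c(h) = (-8*h)*h = -8*h**2)
p(I, o) = -1025*o + 299*I (p(I, o) = (299*I - 510*o) - 515*o = (-510*o + 299*I) - 515*o = -1025*o + 299*I)
c(88)/244521 + p(-633, 112)/65130 = -8*88**2/244521 + (-1025*112 + 299*(-633))/65130 = -8*7744*(1/244521) + (-114800 - 189267)*(1/65130) = -61952*1/244521 - 304067*1/65130 = -61952/244521 - 304067/65130 = -26128566889/5308550910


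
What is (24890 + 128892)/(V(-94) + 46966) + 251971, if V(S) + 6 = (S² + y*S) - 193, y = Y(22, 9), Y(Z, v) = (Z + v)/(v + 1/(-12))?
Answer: 1490312288637/5914553 ≈ 2.5197e+5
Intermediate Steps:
Y(Z, v) = (Z + v)/(-1/12 + v) (Y(Z, v) = (Z + v)/(v - 1/12) = (Z + v)/(-1/12 + v))
y = 372/107 (y = 12*(22 + 9)/(-1 + 12*9) = 12*31/(-1 + 108) = 12*31/107 = 12*(1/107)*31 = 372/107 ≈ 3.4766)
V(S) = -199 + S² + 372*S/107 (V(S) = -6 + ((S² + 372*S/107) - 193) = -6 + (-193 + S² + 372*S/107) = -199 + S² + 372*S/107)
(24890 + 128892)/(V(-94) + 46966) + 251971 = (24890 + 128892)/((-199 + (-94)² + (372/107)*(-94)) + 46966) + 251971 = 153782/((-199 + 8836 - 34968/107) + 46966) + 251971 = 153782/(889191/107 + 46966) + 251971 = 153782/(5914553/107) + 251971 = 153782*(107/5914553) + 251971 = 16454674/5914553 + 251971 = 1490312288637/5914553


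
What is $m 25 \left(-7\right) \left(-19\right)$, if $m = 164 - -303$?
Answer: $1552775$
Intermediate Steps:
$m = 467$ ($m = 164 + 303 = 467$)
$m 25 \left(-7\right) \left(-19\right) = 467 \cdot 25 \left(-7\right) \left(-19\right) = 467 \left(\left(-175\right) \left(-19\right)\right) = 467 \cdot 3325 = 1552775$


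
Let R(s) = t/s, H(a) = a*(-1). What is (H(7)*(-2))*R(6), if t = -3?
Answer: -7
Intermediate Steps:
H(a) = -a
R(s) = -3/s
(H(7)*(-2))*R(6) = (-1*7*(-2))*(-3/6) = (-7*(-2))*(-3*⅙) = 14*(-½) = -7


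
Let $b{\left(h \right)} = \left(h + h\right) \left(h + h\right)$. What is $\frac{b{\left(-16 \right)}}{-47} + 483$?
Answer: $\frac{21677}{47} \approx 461.21$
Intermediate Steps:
$b{\left(h \right)} = 4 h^{2}$ ($b{\left(h \right)} = 2 h 2 h = 4 h^{2}$)
$\frac{b{\left(-16 \right)}}{-47} + 483 = \frac{4 \left(-16\right)^{2}}{-47} + 483 = - \frac{4 \cdot 256}{47} + 483 = \left(- \frac{1}{47}\right) 1024 + 483 = - \frac{1024}{47} + 483 = \frac{21677}{47}$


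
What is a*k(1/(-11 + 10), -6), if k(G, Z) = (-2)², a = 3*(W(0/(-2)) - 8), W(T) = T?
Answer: -96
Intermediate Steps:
a = -24 (a = 3*(0/(-2) - 8) = 3*(0*(-½) - 8) = 3*(0 - 8) = 3*(-8) = -24)
k(G, Z) = 4
a*k(1/(-11 + 10), -6) = -24*4 = -96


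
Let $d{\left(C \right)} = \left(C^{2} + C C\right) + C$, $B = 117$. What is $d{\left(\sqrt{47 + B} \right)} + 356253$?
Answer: $356581 + 2 \sqrt{41} \approx 3.5659 \cdot 10^{5}$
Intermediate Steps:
$d{\left(C \right)} = C + 2 C^{2}$ ($d{\left(C \right)} = \left(C^{2} + C^{2}\right) + C = 2 C^{2} + C = C + 2 C^{2}$)
$d{\left(\sqrt{47 + B} \right)} + 356253 = \sqrt{47 + 117} \left(1 + 2 \sqrt{47 + 117}\right) + 356253 = \sqrt{164} \left(1 + 2 \sqrt{164}\right) + 356253 = 2 \sqrt{41} \left(1 + 2 \cdot 2 \sqrt{41}\right) + 356253 = 2 \sqrt{41} \left(1 + 4 \sqrt{41}\right) + 356253 = 356253 + 2 \sqrt{41} \left(1 + 4 \sqrt{41}\right)$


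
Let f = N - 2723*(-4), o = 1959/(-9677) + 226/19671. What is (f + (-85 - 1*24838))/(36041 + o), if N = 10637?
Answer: -323034585099/3430296935230 ≈ -0.094171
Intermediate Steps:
o = -36348487/190356267 (o = 1959*(-1/9677) + 226*(1/19671) = -1959/9677 + 226/19671 = -36348487/190356267 ≈ -0.19095)
f = 21529 (f = 10637 - 2723*(-4) = 10637 - 1*(-10892) = 10637 + 10892 = 21529)
(f + (-85 - 1*24838))/(36041 + o) = (21529 + (-85 - 1*24838))/(36041 - 36348487/190356267) = (21529 + (-85 - 24838))/(6860593870460/190356267) = (21529 - 24923)*(190356267/6860593870460) = -3394*190356267/6860593870460 = -323034585099/3430296935230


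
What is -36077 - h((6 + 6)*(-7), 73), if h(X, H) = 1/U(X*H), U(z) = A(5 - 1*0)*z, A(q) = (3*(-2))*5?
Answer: -6636724921/183960 ≈ -36077.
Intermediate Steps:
A(q) = -30 (A(q) = -6*5 = -30)
U(z) = -30*z
h(X, H) = -1/(30*H*X) (h(X, H) = 1/(-30*X*H) = 1/(-30*H*X) = -1/(30*H*X))
-36077 - h((6 + 6)*(-7), 73) = -36077 - (-1)/(30*73*((6 + 6)*(-7))) = -36077 - (-1)/(30*73*(12*(-7))) = -36077 - (-1)/(30*73*(-84)) = -36077 - (-1)*(-1)/(30*73*84) = -36077 - 1*1/183960 = -36077 - 1/183960 = -6636724921/183960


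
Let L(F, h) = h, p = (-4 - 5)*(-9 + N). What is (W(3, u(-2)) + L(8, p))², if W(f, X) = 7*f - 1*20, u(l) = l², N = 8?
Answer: 100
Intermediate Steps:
W(f, X) = -20 + 7*f (W(f, X) = 7*f - 20 = -20 + 7*f)
p = 9 (p = (-4 - 5)*(-9 + 8) = -9*(-1) = 9)
(W(3, u(-2)) + L(8, p))² = ((-20 + 7*3) + 9)² = ((-20 + 21) + 9)² = (1 + 9)² = 10² = 100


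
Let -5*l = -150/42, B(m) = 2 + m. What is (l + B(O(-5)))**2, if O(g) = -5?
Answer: 256/49 ≈ 5.2245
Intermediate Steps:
l = 5/7 (l = -(-30)/42 = -1/5*(-25/7) = 5/7 ≈ 0.71429)
(l + B(O(-5)))**2 = (5/7 + (2 - 5))**2 = (5/7 - 3)**2 = (-16/7)**2 = 256/49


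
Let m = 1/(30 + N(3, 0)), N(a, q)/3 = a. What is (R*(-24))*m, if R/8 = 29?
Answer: -1856/13 ≈ -142.77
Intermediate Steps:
R = 232 (R = 8*29 = 232)
N(a, q) = 3*a
m = 1/39 (m = 1/(30 + 3*3) = 1/(30 + 9) = 1/39 ≈ 0.025641)
(R*(-24))*m = (232*(-24))*(1/39) = -5568*1/39 = -1856/13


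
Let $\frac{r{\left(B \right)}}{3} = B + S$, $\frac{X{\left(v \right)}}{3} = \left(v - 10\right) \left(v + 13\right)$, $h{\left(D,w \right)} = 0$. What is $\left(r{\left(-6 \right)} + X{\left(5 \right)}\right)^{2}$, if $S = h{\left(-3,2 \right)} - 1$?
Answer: $84681$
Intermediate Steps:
$X{\left(v \right)} = 3 \left(-10 + v\right) \left(13 + v\right)$ ($X{\left(v \right)} = 3 \left(v - 10\right) \left(v + 13\right) = 3 \left(-10 + v\right) \left(13 + v\right)$)
$S = -1$ ($S = 0 - 1 = -1$)
$r{\left(B \right)} = -3 + 3 B$ ($r{\left(B \right)} = 3 \left(B - 1\right) = 3 \left(-1 + B\right) = -3 + 3 B$)
$\left(r{\left(-6 \right)} + X{\left(5 \right)}\right)^{2} = \left(\left(-3 + 3 \left(-6\right)\right) + \left(-390 + 3 \cdot 5^{2} + 9 \cdot 5\right)\right)^{2} = \left(\left(-3 - 18\right) + \left(-390 + 3 \cdot 25 + 45\right)\right)^{2} = \left(-21 + \left(-390 + 75 + 45\right)\right)^{2} = \left(-21 - 270\right)^{2} = \left(-291\right)^{2} = 84681$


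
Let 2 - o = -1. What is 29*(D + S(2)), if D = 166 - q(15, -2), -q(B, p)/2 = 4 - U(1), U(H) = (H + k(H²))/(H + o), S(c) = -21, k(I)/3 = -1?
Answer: 4466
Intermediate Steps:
o = 3 (o = 2 - 1*(-1) = 2 + 1 = 3)
k(I) = -3 (k(I) = 3*(-1) = -3)
U(H) = (-3 + H)/(3 + H) (U(H) = (H - 3)/(H + 3) = (-3 + H)/(3 + H))
q(B, p) = -9 (q(B, p) = -2*(4 - (-3 + 1)/(3 + 1)) = -2*(4 - (-2)/4) = -2*(4 - 1*(-½)) = -2*(4 + ½) = -2*9/2 = -9)
D = 175 (D = 166 - 1*(-9) = 166 + 9 = 175)
29*(D + S(2)) = 29*(175 - 21) = 29*154 = 4466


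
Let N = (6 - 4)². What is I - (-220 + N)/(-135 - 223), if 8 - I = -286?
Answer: 52518/179 ≈ 293.40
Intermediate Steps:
I = 294 (I = 8 - 1*(-286) = 8 + 286 = 294)
N = 4 (N = 2² = 4)
I - (-220 + N)/(-135 - 223) = 294 - (-220 + 4)/(-135 - 223) = 294 - (-216)/(-358) = 294 - (-216)*(-1)/358 = 294 - 1*108/179 = 294 - 108/179 = 52518/179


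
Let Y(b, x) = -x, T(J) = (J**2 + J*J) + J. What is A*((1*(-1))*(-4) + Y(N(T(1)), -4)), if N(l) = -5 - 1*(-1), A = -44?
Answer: -352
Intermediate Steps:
T(J) = J + 2*J**2 (T(J) = (J**2 + J**2) + J = 2*J**2 + J = J + 2*J**2)
N(l) = -4 (N(l) = -5 + 1 = -4)
A*((1*(-1))*(-4) + Y(N(T(1)), -4)) = -44*((1*(-1))*(-4) - 1*(-4)) = -44*(-1*(-4) + 4) = -44*(4 + 4) = -44*8 = -352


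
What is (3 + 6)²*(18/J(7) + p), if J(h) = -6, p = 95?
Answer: 7452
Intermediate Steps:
(3 + 6)²*(18/J(7) + p) = (3 + 6)²*(18/(-6) + 95) = 9²*(18*(-⅙) + 95) = 81*(-3 + 95) = 81*92 = 7452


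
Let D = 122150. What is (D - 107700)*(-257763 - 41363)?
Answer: -4322370700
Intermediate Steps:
(D - 107700)*(-257763 - 41363) = (122150 - 107700)*(-257763 - 41363) = 14450*(-299126) = -4322370700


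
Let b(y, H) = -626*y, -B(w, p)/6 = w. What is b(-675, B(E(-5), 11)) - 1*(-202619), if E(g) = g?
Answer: 625169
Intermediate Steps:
B(w, p) = -6*w
b(-675, B(E(-5), 11)) - 1*(-202619) = -626*(-675) - 1*(-202619) = 422550 + 202619 = 625169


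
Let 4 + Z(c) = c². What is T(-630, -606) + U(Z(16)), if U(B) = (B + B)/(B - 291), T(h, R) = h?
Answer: -8358/13 ≈ -642.92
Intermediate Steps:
Z(c) = -4 + c²
U(B) = 2*B/(-291 + B) (U(B) = (2*B)/(-291 + B) = 2*B/(-291 + B))
T(-630, -606) + U(Z(16)) = -630 + 2*(-4 + 16²)/(-291 + (-4 + 16²)) = -630 + 2*(-4 + 256)/(-291 + (-4 + 256)) = -630 + 2*252/(-291 + 252) = -630 + 2*252/(-39) = -630 + 2*252*(-1/39) = -630 - 168/13 = -8358/13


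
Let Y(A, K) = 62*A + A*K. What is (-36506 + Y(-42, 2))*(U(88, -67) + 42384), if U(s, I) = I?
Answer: -1658572498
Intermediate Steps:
(-36506 + Y(-42, 2))*(U(88, -67) + 42384) = (-36506 - 42*(62 + 2))*(-67 + 42384) = (-36506 - 42*64)*42317 = (-36506 - 2688)*42317 = -39194*42317 = -1658572498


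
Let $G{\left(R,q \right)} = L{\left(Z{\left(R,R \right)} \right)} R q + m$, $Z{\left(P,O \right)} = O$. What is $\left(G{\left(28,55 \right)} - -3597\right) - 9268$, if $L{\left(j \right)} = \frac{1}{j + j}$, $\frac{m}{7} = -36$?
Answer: $- \frac{11791}{2} \approx -5895.5$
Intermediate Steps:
$m = -252$ ($m = 7 \left(-36\right) = -252$)
$L{\left(j \right)} = \frac{1}{2 j}$
$G{\left(R,q \right)} = -252 + \frac{q}{2}$ ($G{\left(R,q \right)} = \frac{1}{2 R} R q - 252 = \frac{q}{2} - 252 = -252 + \frac{q}{2}$)
$\left(G{\left(28,55 \right)} - -3597\right) - 9268 = \left(\left(-252 + \frac{1}{2} \cdot 55\right) - -3597\right) - 9268 = \left(\left(-252 + \frac{55}{2}\right) + 3597\right) - 9268 = \left(- \frac{449}{2} + 3597\right) - 9268 = \frac{6745}{2} - 9268 = - \frac{11791}{2}$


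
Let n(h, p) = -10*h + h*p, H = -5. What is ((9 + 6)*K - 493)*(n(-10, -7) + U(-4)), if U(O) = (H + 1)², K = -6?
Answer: -108438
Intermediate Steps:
U(O) = 16 (U(O) = (-5 + 1)² = (-4)² = 16)
((9 + 6)*K - 493)*(n(-10, -7) + U(-4)) = ((9 + 6)*(-6) - 493)*(-10*(-10 - 7) + 16) = (15*(-6) - 493)*(-10*(-17) + 16) = (-90 - 493)*(170 + 16) = -583*186 = -108438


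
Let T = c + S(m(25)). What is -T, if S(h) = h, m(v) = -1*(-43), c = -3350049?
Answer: 3350006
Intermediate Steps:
m(v) = 43
T = -3350006 (T = -3350049 + 43 = -3350006)
-T = -1*(-3350006) = 3350006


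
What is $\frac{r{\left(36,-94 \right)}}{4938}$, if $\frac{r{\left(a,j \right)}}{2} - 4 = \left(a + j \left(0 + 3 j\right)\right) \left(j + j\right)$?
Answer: $- \frac{4990268}{2469} \approx -2021.2$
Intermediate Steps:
$r{\left(a,j \right)} = 8 + 4 j \left(a + 3 j^{2}\right)$ ($r{\left(a,j \right)} = 8 + 2 \left(a + j \left(0 + 3 j\right)\right) \left(j + j\right) = 8 + 2 \left(a + j 3 j\right) 2 j = 8 + 2 \left(a + 3 j^{2}\right) 2 j = 8 + 2 \cdot 2 j \left(a + 3 j^{2}\right) = 8 + 4 j \left(a + 3 j^{2}\right)$)
$\frac{r{\left(36,-94 \right)}}{4938} = \frac{8 + 12 \left(-94\right)^{3} + 4 \cdot 36 \left(-94\right)}{4938} = \left(8 + 12 \left(-830584\right) - 13536\right) \frac{1}{4938} = \left(8 - 9967008 - 13536\right) \frac{1}{4938} = \left(-9980536\right) \frac{1}{4938} = - \frac{4990268}{2469}$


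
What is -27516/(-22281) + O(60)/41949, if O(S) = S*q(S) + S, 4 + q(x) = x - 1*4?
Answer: 136124696/103851741 ≈ 1.3108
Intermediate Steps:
q(x) = -8 + x (q(x) = -4 + (x - 1*4) = -4 + (x - 4) = -4 + (-4 + x) = -8 + x)
O(S) = S + S*(-8 + S) (O(S) = S*(-8 + S) + S = S + S*(-8 + S))
-27516/(-22281) + O(60)/41949 = -27516/(-22281) + (60*(-7 + 60))/41949 = -27516*(-1/22281) + (60*53)*(1/41949) = 9172/7427 + 3180*(1/41949) = 9172/7427 + 1060/13983 = 136124696/103851741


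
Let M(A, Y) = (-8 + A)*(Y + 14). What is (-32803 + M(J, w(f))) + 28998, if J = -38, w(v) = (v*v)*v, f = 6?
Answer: -14385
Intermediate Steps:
w(v) = v³ (w(v) = v²*v = v³)
M(A, Y) = (-8 + A)*(14 + Y)
(-32803 + M(J, w(f))) + 28998 = (-32803 + (-112 - 8*6³ + 14*(-38) - 38*6³)) + 28998 = (-32803 + (-112 - 8*216 - 532 - 38*216)) + 28998 = (-32803 + (-112 - 1728 - 532 - 8208)) + 28998 = (-32803 - 10580) + 28998 = -43383 + 28998 = -14385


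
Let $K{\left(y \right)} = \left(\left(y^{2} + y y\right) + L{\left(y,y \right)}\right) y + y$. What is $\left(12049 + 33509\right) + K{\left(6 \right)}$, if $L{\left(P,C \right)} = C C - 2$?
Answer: $46200$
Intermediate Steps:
$L{\left(P,C \right)} = -2 + C^{2}$ ($L{\left(P,C \right)} = C^{2} - 2 = -2 + C^{2}$)
$K{\left(y \right)} = y + y \left(-2 + 3 y^{2}\right)$ ($K{\left(y \right)} = \left(\left(y^{2} + y y\right) + \left(-2 + y^{2}\right)\right) y + y = \left(\left(y^{2} + y^{2}\right) + \left(-2 + y^{2}\right)\right) y + y = \left(2 y^{2} + \left(-2 + y^{2}\right)\right) y + y = \left(-2 + 3 y^{2}\right) y + y = y \left(-2 + 3 y^{2}\right) + y = y + y \left(-2 + 3 y^{2}\right)$)
$\left(12049 + 33509\right) + K{\left(6 \right)} = \left(12049 + 33509\right) + \left(\left(-1\right) 6 + 3 \cdot 6^{3}\right) = 45558 + \left(-6 + 3 \cdot 216\right) = 45558 + \left(-6 + 648\right) = 45558 + 642 = 46200$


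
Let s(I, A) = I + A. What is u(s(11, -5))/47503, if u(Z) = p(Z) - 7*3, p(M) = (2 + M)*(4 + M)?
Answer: 59/47503 ≈ 0.0012420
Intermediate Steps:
s(I, A) = A + I
u(Z) = -13 + Z**2 + 6*Z (u(Z) = (8 + Z**2 + 6*Z) - 7*3 = (8 + Z**2 + 6*Z) - 21 = -13 + Z**2 + 6*Z)
u(s(11, -5))/47503 = (-13 + (-5 + 11)**2 + 6*(-5 + 11))/47503 = (-13 + 6**2 + 6*6)*(1/47503) = (-13 + 36 + 36)*(1/47503) = 59*(1/47503) = 59/47503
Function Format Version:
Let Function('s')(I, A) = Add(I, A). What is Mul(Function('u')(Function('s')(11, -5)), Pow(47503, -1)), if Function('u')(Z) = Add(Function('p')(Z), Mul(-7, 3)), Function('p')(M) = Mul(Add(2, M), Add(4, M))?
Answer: Rational(59, 47503) ≈ 0.0012420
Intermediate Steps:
Function('s')(I, A) = Add(A, I)
Function('u')(Z) = Add(-13, Pow(Z, 2), Mul(6, Z)) (Function('u')(Z) = Add(Add(8, Pow(Z, 2), Mul(6, Z)), Mul(-7, 3)) = Add(Add(8, Pow(Z, 2), Mul(6, Z)), -21) = Add(-13, Pow(Z, 2), Mul(6, Z)))
Mul(Function('u')(Function('s')(11, -5)), Pow(47503, -1)) = Mul(Add(-13, Pow(Add(-5, 11), 2), Mul(6, Add(-5, 11))), Pow(47503, -1)) = Mul(Add(-13, Pow(6, 2), Mul(6, 6)), Rational(1, 47503)) = Mul(Add(-13, 36, 36), Rational(1, 47503)) = Mul(59, Rational(1, 47503)) = Rational(59, 47503)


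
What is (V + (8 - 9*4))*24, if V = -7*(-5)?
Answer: 168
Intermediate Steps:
V = 35
(V + (8 - 9*4))*24 = (35 + (8 - 9*4))*24 = (35 + (8 - 36))*24 = (35 - 28)*24 = 7*24 = 168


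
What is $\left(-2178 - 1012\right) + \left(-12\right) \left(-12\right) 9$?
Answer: $-1894$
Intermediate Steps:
$\left(-2178 - 1012\right) + \left(-12\right) \left(-12\right) 9 = -3190 + 144 \cdot 9 = -3190 + 1296 = -1894$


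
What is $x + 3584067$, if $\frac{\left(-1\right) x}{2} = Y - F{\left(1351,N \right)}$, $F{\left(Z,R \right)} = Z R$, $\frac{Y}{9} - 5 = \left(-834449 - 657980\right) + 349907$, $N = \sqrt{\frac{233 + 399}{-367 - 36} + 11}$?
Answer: $24149373 + \frac{2702 \sqrt{1531803}}{403} \approx 2.4158 \cdot 10^{7}$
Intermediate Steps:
$N = \frac{\sqrt{1531803}}{403}$ ($N = \sqrt{\frac{632}{-403} + 11} = \sqrt{632 \left(- \frac{1}{403}\right) + 11} = \sqrt{- \frac{632}{403} + 11} = \sqrt{\frac{3801}{403}} = \frac{\sqrt{1531803}}{403} \approx 3.0711$)
$Y = -10282653$ ($Y = 45 + 9 \left(\left(-834449 - 657980\right) + 349907\right) = 45 + 9 \left(-1492429 + 349907\right) = 45 + 9 \left(-1142522\right) = 45 - 10282698 = -10282653$)
$F{\left(Z,R \right)} = R Z$
$x = 20565306 + \frac{2702 \sqrt{1531803}}{403}$ ($x = - 2 \left(-10282653 - \frac{\sqrt{1531803}}{403} \cdot 1351\right) = - 2 \left(-10282653 - \frac{1351 \sqrt{1531803}}{403}\right) = 20565306 + \frac{2702 \sqrt{1531803}}{403} \approx 2.0574 \cdot 10^{7}$)
$x + 3584067 = \left(20565306 + \frac{2702 \sqrt{1531803}}{403}\right) + 3584067 = 24149373 + \frac{2702 \sqrt{1531803}}{403}$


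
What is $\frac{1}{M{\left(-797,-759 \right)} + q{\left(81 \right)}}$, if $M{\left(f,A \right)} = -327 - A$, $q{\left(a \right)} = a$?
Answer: $\frac{1}{513} \approx 0.0019493$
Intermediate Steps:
$\frac{1}{M{\left(-797,-759 \right)} + q{\left(81 \right)}} = \frac{1}{\left(-327 - -759\right) + 81} = \frac{1}{\left(-327 + 759\right) + 81} = \frac{1}{432 + 81} = \frac{1}{513}$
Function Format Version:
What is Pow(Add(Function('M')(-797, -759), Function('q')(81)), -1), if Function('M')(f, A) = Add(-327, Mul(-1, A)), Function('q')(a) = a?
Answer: Rational(1, 513) ≈ 0.0019493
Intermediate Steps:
Pow(Add(Function('M')(-797, -759), Function('q')(81)), -1) = Pow(Add(Add(-327, Mul(-1, -759)), 81), -1) = Pow(Add(Add(-327, 759), 81), -1) = Pow(Add(432, 81), -1) = Pow(513, -1) = Rational(1, 513)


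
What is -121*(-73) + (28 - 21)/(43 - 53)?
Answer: 88323/10 ≈ 8832.3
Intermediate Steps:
-121*(-73) + (28 - 21)/(43 - 53) = 8833 + 7/(-10) = 8833 + 7*(-⅒) = 8833 - 7/10 = 88323/10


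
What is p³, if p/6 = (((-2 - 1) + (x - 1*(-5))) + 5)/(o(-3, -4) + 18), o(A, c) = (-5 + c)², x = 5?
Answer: 512/1331 ≈ 0.38467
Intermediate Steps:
p = 8/11 (p = 6*((((-2 - 1) + (5 - 1*(-5))) + 5)/((-5 - 4)² + 18)) = 6*(((-3 + (5 + 5)) + 5)/((-9)² + 18)) = 6*(((-3 + 10) + 5)/(81 + 18)) = 6*((7 + 5)/99) = 6*(12*(1/99)) = 6*(4/33) = 8/11 ≈ 0.72727)
p³ = (8/11)³ = 512/1331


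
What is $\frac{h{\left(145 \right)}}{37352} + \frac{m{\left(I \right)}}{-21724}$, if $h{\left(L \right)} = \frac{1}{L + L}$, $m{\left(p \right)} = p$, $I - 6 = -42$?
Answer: $\frac{97494151}{58829026480} \approx 0.0016572$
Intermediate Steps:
$I = -36$ ($I = 6 - 42 = -36$)
$h{\left(L \right)} = \frac{1}{2 L}$
$\frac{h{\left(145 \right)}}{37352} + \frac{m{\left(I \right)}}{-21724} = \frac{\frac{1}{2} \cdot \frac{1}{145}}{37352} - \frac{36}{-21724} = \frac{1}{2} \cdot \frac{1}{145} \cdot \frac{1}{37352} - - \frac{9}{5431} = \frac{1}{290} \cdot \frac{1}{37352} + \frac{9}{5431} = \frac{1}{10832080} + \frac{9}{5431} = \frac{97494151}{58829026480}$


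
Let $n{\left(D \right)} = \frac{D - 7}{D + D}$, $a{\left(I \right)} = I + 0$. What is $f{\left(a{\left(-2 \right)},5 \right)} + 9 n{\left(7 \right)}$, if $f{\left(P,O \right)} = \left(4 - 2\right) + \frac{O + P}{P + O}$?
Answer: $3$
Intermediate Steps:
$a{\left(I \right)} = I$
$n{\left(D \right)} = \frac{-7 + D}{2 D}$
$f{\left(P,O \right)} = 3$ ($f{\left(P,O \right)} = 2 + \frac{O + P}{O + P} = 2 + 1 = 3$)
$f{\left(a{\left(-2 \right)},5 \right)} + 9 n{\left(7 \right)} = 3 + 9 \frac{-7 + 7}{2 \cdot 7} = 3 + 9 \cdot \frac{1}{2} \cdot \frac{1}{7} \cdot 0 = 3 + 9 \cdot 0 = 3 + 0 = 3$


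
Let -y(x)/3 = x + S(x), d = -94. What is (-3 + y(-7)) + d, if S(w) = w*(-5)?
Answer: -181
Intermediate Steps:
S(w) = -5*w
y(x) = 12*x (y(x) = -3*(x - 5*x) = -(-12)*x = 12*x)
(-3 + y(-7)) + d = (-3 + 12*(-7)) - 94 = (-3 - 84) - 94 = -87 - 94 = -181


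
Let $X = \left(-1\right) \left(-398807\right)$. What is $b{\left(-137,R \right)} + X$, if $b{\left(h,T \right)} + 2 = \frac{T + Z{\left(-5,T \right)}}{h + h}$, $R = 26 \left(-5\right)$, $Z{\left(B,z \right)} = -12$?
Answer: $\frac{54636356}{137} \approx 3.9881 \cdot 10^{5}$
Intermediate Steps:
$X = 398807$
$R = -130$
$b{\left(h,T \right)} = -2 + \frac{-12 + T}{2 h}$ ($b{\left(h,T \right)} = -2 + \frac{T - 12}{h + h} = -2 + \frac{-12 + T}{2 h}$)
$b{\left(-137,R \right)} + X = \frac{-12 - 130 - -548}{2 \left(-137\right)} + 398807 = \frac{1}{2} \left(- \frac{1}{137}\right) \left(-12 - 130 + 548\right) + 398807 = \frac{1}{2} \left(- \frac{1}{137}\right) 406 + 398807 = - \frac{203}{137} + 398807 = \frac{54636356}{137}$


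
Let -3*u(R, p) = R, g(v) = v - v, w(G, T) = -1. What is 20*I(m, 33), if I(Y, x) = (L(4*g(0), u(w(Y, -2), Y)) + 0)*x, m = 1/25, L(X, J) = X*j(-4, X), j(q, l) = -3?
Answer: 0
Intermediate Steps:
g(v) = 0
u(R, p) = -R/3
L(X, J) = -3*X (L(X, J) = X*(-3) = -3*X)
m = 1/25 ≈ 0.040000
I(Y, x) = 0 (I(Y, x) = (-12*0 + 0)*x = (-3*0 + 0)*x = (0 + 0)*x = 0*x = 0)
20*I(m, 33) = 20*0 = 0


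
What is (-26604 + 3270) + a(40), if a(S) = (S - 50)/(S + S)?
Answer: -186673/8 ≈ -23334.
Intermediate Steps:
a(S) = (-50 + S)/(2*S) (a(S) = (-50 + S)/((2*S)) = (-50 + S)*(1/(2*S)) = (-50 + S)/(2*S))
(-26604 + 3270) + a(40) = (-26604 + 3270) + (1/2)*(-50 + 40)/40 = -23334 + (1/2)*(1/40)*(-10) = -23334 - 1/8 = -186673/8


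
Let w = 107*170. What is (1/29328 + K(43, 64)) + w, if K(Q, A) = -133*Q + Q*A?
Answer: 446460145/29328 ≈ 15223.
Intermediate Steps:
K(Q, A) = -133*Q + A*Q
w = 18190
(1/29328 + K(43, 64)) + w = (1/29328 + 43*(-133 + 64)) + 18190 = (1/29328 + 43*(-69)) + 18190 = (1/29328 - 2967) + 18190 = -87016175/29328 + 18190 = 446460145/29328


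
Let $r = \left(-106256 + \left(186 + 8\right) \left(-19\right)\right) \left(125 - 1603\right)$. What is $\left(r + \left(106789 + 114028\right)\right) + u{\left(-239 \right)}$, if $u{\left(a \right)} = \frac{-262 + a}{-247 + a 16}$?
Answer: $\frac{220804381368}{1357} \approx 1.6272 \cdot 10^{8}$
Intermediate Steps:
$u{\left(a \right)} = \frac{-262 + a}{-247 + 16 a}$
$r = 162494276$ ($r = \left(-106256 + 194 \left(-19\right)\right) \left(-1478\right) = \left(-106256 - 3686\right) \left(-1478\right) = \left(-109942\right) \left(-1478\right) = 162494276$)
$\left(r + \left(106789 + 114028\right)\right) + u{\left(-239 \right)} = \left(162494276 + \left(106789 + 114028\right)\right) + \frac{-262 - 239}{-247 + 16 \left(-239\right)} = \left(162494276 + 220817\right) + \frac{1}{-247 - 3824} \left(-501\right) = 162715093 + \frac{1}{-4071} \left(-501\right) = 162715093 - - \frac{167}{1357} = 162715093 + \frac{167}{1357} = \frac{220804381368}{1357}$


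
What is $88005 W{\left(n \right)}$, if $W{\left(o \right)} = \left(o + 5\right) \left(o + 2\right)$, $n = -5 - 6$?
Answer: $4752270$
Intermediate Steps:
$n = -11$ ($n = -5 - 6 = -11$)
$W{\left(o \right)} = \left(2 + o\right) \left(5 + o\right)$ ($W{\left(o \right)} = \left(5 + o\right) \left(2 + o\right) = \left(2 + o\right) \left(5 + o\right)$)
$88005 W{\left(n \right)} = 88005 \left(10 + \left(-11\right)^{2} + 7 \left(-11\right)\right) = 88005 \left(10 + 121 - 77\right) = 88005 \cdot 54 = 4752270$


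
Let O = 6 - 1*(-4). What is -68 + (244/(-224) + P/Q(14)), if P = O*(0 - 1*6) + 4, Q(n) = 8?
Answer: -4261/56 ≈ -76.089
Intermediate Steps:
O = 10 (O = 6 + 4 = 10)
P = -56 (P = 10*(0 - 1*6) + 4 = 10*(0 - 6) + 4 = 10*(-6) + 4 = -60 + 4 = -56)
-68 + (244/(-224) + P/Q(14)) = -68 + (244/(-224) - 56/8) = -68 + (244*(-1/224) - 56*⅛) = -68 + (-61/56 - 7) = -68 - 453/56 = -4261/56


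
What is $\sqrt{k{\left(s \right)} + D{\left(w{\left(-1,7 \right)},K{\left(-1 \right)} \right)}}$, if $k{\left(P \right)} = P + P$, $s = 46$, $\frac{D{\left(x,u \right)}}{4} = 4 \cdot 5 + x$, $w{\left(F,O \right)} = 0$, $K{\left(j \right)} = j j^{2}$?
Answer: $2 \sqrt{43} \approx 13.115$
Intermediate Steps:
$K{\left(j \right)} = j^{3}$
$D{\left(x,u \right)} = 80 + 4 x$ ($D{\left(x,u \right)} = 4 \left(4 \cdot 5 + x\right) = 4 \left(20 + x\right) = 80 + 4 x$)
$k{\left(P \right)} = 2 P$
$\sqrt{k{\left(s \right)} + D{\left(w{\left(-1,7 \right)},K{\left(-1 \right)} \right)}} = \sqrt{2 \cdot 46 + \left(80 + 4 \cdot 0\right)} = \sqrt{92 + \left(80 + 0\right)} = \sqrt{92 + 80} = \sqrt{172} = 2 \sqrt{43}$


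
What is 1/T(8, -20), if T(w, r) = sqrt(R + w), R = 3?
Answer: sqrt(11)/11 ≈ 0.30151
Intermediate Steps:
T(w, r) = sqrt(3 + w)
1/T(8, -20) = 1/(sqrt(3 + 8)) = 1/(sqrt(11)) = sqrt(11)/11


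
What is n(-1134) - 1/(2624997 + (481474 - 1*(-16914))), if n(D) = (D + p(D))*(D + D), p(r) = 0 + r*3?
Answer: 32132285448479/3123385 ≈ 1.0288e+7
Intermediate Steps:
p(r) = 3*r (p(r) = 0 + 3*r = 3*r)
n(D) = 8*D**2 (n(D) = (D + 3*D)*(D + D) = (4*D)*(2*D) = 8*D**2)
n(-1134) - 1/(2624997 + (481474 - 1*(-16914))) = 8*(-1134)**2 - 1/(2624997 + (481474 - 1*(-16914))) = 8*1285956 - 1/(2624997 + (481474 + 16914)) = 10287648 - 1/(2624997 + 498388) = 10287648 - 1/3123385 = 32132285448479/3123385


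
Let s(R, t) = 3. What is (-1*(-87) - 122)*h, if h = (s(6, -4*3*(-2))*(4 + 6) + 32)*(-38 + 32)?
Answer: 13020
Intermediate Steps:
h = -372 (h = (3*(4 + 6) + 32)*(-38 + 32) = (3*10 + 32)*(-6) = (30 + 32)*(-6) = 62*(-6) = -372)
(-1*(-87) - 122)*h = (-1*(-87) - 122)*(-372) = (87 - 122)*(-372) = -35*(-372) = 13020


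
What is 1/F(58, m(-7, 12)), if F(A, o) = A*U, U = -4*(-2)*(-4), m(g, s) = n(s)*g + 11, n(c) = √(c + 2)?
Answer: -1/1856 ≈ -0.00053879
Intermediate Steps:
n(c) = √(2 + c)
m(g, s) = 11 + g*√(2 + s) (m(g, s) = √(2 + s)*g + 11 = g*√(2 + s) + 11 = 11 + g*√(2 + s))
U = -32 (U = 8*(-4) = -32)
F(A, o) = -32*A (F(A, o) = A*(-32) = -32*A)
1/F(58, m(-7, 12)) = 1/(-32*58) = 1/(-1856) = -1/1856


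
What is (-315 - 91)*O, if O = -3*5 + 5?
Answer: 4060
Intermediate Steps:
O = -10 (O = -15 + 5 = -10)
(-315 - 91)*O = (-315 - 91)*(-10) = -406*(-10) = 4060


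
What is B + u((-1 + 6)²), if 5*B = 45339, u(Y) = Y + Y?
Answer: 45589/5 ≈ 9117.8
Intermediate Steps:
u(Y) = 2*Y
B = 45339/5 (B = (⅕)*45339 = 45339/5 ≈ 9067.8)
B + u((-1 + 6)²) = 45339/5 + 2*(-1 + 6)² = 45339/5 + 2*5² = 45339/5 + 2*25 = 45339/5 + 50 = 45589/5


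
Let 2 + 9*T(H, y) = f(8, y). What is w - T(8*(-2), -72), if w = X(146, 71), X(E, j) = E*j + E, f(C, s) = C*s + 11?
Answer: 10575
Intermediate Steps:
f(C, s) = 11 + C*s
X(E, j) = E + E*j
T(H, y) = 1 + 8*y/9 (T(H, y) = -2/9 + (11 + 8*y)/9 = -2/9 + (11/9 + 8*y/9) = 1 + 8*y/9)
w = 10512 (w = 146*(1 + 71) = 146*72 = 10512)
w - T(8*(-2), -72) = 10512 - (1 + (8/9)*(-72)) = 10512 - (1 - 64) = 10512 - 1*(-63) = 10512 + 63 = 10575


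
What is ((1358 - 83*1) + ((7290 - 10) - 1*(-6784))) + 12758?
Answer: 28097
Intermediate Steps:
((1358 - 83*1) + ((7290 - 10) - 1*(-6784))) + 12758 = ((1358 - 83) + (7280 + 6784)) + 12758 = (1275 + 14064) + 12758 = 15339 + 12758 = 28097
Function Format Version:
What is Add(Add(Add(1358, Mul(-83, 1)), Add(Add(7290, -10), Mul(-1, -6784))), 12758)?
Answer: 28097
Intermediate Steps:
Add(Add(Add(1358, Mul(-83, 1)), Add(Add(7290, -10), Mul(-1, -6784))), 12758) = Add(Add(Add(1358, -83), Add(7280, 6784)), 12758) = Add(Add(1275, 14064), 12758) = Add(15339, 12758) = 28097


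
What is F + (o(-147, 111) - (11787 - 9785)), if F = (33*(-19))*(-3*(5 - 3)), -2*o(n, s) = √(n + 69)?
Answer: 1760 - I*√78/2 ≈ 1760.0 - 4.4159*I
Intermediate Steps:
o(n, s) = -√(69 + n)/2 (o(n, s) = -√(n + 69)/2 = -√(69 + n)/2)
F = 3762 (F = -(-1881)*2 = -627*(-6) = 3762)
F + (o(-147, 111) - (11787 - 9785)) = 3762 + (-√(69 - 147)/2 - (11787 - 9785)) = 3762 + (-I*√78/2 - 1*2002) = 3762 + (-I*√78/2 - 2002) = 3762 + (-2002 - I*√78/2) = 1760 - I*√78/2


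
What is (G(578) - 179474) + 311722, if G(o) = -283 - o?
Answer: 131387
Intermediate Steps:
(G(578) - 179474) + 311722 = ((-283 - 1*578) - 179474) + 311722 = ((-283 - 578) - 179474) + 311722 = (-861 - 179474) + 311722 = -180335 + 311722 = 131387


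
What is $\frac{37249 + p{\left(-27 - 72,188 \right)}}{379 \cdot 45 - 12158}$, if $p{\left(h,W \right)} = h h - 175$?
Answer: $\frac{46875}{4897} \approx 9.5722$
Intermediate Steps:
$p{\left(h,W \right)} = -175 + h^{2}$ ($p{\left(h,W \right)} = h^{2} - 175 = -175 + h^{2}$)
$\frac{37249 + p{\left(-27 - 72,188 \right)}}{379 \cdot 45 - 12158} = \frac{37249 - \left(175 - \left(-27 - 72\right)^{2}\right)}{379 \cdot 45 - 12158} = \frac{37249 - \left(175 - \left(-99\right)^{2}\right)}{17055 - 12158} = \frac{37249 + \left(-175 + 9801\right)}{4897} = \left(37249 + 9626\right) \frac{1}{4897} = 46875 \cdot \frac{1}{4897} = \frac{46875}{4897}$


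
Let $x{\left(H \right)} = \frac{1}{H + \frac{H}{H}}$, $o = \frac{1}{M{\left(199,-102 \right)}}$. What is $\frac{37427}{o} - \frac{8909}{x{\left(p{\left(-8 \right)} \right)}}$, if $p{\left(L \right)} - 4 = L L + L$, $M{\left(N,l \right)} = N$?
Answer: $6904524$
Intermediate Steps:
$p{\left(L \right)} = 4 + L + L^{2}$ ($p{\left(L \right)} = 4 + \left(L L + L\right) = 4 + \left(L^{2} + L\right) = 4 + \left(L + L^{2}\right) = 4 + L + L^{2}$)
$o = \frac{1}{199} \approx 0.0050251$
$x{\left(H \right)} = \frac{1}{1 + H}$ ($x{\left(H \right)} = \frac{1}{H + 1} = \frac{1}{1 + H}$)
$\frac{37427}{o} - \frac{8909}{x{\left(p{\left(-8 \right)} \right)}} = 37427 \frac{1}{\frac{1}{199}} - \frac{8909}{\frac{1}{1 + \left(4 - 8 + \left(-8\right)^{2}\right)}} = 37427 \cdot 199 - \frac{8909}{\frac{1}{1 + \left(4 - 8 + 64\right)}} = 7447973 - \frac{8909}{\frac{1}{1 + 60}} = 7447973 - \frac{8909}{\frac{1}{61}} = 7447973 - 8909 \frac{1}{\frac{1}{61}} = 7447973 - 543449 = 6904524$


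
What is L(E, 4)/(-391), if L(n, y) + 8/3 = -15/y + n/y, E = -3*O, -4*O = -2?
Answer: 163/9384 ≈ 0.017370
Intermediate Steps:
O = 1/2 (O = -1/4*(-2) = 1/2 ≈ 0.50000)
E = -3/2 (E = -3*1/2 = -3/2 ≈ -1.5000)
L(n, y) = -8/3 - 15/y + n/y (L(n, y) = -8/3 + (-15/y + n/y) = -8/3 - 15/y + n/y)
L(E, 4)/(-391) = ((-15 - 3/2 - 8/3*4)/4)/(-391) = ((-15 - 3/2 - 32/3)/4)*(-1/391) = ((1/4)*(-163/6))*(-1/391) = -163/24*(-1/391) = 163/9384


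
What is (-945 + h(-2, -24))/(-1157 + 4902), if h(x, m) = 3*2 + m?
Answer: -9/35 ≈ -0.25714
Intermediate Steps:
h(x, m) = 6 + m
(-945 + h(-2, -24))/(-1157 + 4902) = (-945 + (6 - 24))/(-1157 + 4902) = (-945 - 18)/3745 = -963*1/3745 = -9/35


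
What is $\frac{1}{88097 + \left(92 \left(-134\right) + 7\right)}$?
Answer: $\frac{1}{75776} \approx 1.3197 \cdot 10^{-5}$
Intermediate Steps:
$\frac{1}{88097 + \left(92 \left(-134\right) + 7\right)} = \frac{1}{88097 + \left(-12328 + 7\right)} = \frac{1}{88097 - 12321} = \frac{1}{75776}$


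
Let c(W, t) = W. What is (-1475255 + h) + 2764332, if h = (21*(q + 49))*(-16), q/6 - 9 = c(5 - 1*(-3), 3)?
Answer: 1238341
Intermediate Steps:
q = 102 (q = 54 + 6*(5 - 1*(-3)) = 54 + 6*(5 + 3) = 54 + 6*8 = 54 + 48 = 102)
h = -50736 (h = (21*(102 + 49))*(-16) = (21*151)*(-16) = 3171*(-16) = -50736)
(-1475255 + h) + 2764332 = (-1475255 - 50736) + 2764332 = -1525991 + 2764332 = 1238341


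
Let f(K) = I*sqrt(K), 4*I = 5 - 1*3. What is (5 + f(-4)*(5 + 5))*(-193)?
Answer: -965 - 1930*I ≈ -965.0 - 1930.0*I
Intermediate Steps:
I = 1/2 (I = (5 - 1*3)/4 = (5 - 3)/4 = (1/4)*2 = 1/2 ≈ 0.50000)
f(K) = sqrt(K)/2
(5 + f(-4)*(5 + 5))*(-193) = (5 + (sqrt(-4)/2)*(5 + 5))*(-193) = (5 + ((2*I)/2)*10)*(-193) = (5 + I*10)*(-193) = (5 + 10*I)*(-193) = -965 - 1930*I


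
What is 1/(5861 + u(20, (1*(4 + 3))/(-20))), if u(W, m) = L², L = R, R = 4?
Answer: 1/5877 ≈ 0.00017015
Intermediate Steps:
L = 4
u(W, m) = 16 (u(W, m) = 4² = 16)
1/(5861 + u(20, (1*(4 + 3))/(-20))) = 1/(5861 + 16) = 1/5877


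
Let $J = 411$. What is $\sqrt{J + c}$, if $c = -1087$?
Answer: $26 i \approx 26.0 i$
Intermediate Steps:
$\sqrt{J + c} = \sqrt{411 - 1087} = \sqrt{-676} = 26 i$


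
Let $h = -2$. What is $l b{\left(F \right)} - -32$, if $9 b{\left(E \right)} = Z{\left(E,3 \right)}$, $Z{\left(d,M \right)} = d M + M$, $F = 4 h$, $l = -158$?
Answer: $\frac{1202}{3} \approx 400.67$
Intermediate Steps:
$F = -8$ ($F = 4 \left(-2\right) = -8$)
$Z{\left(d,M \right)} = M + M d$ ($Z{\left(d,M \right)} = M d + M = M + M d$)
$b{\left(E \right)} = \frac{1}{3} + \frac{E}{3}$ ($b{\left(E \right)} = \frac{3 \left(1 + E\right)}{9} = \frac{3 + 3 E}{9} = \frac{1}{3} + \frac{E}{3}$)
$l b{\left(F \right)} - -32 = - 158 \left(\frac{1}{3} + \frac{1}{3} \left(-8\right)\right) - -32 = - 158 \left(\frac{1}{3} - \frac{8}{3}\right) + 32 = \left(-158\right) \left(- \frac{7}{3}\right) + 32 = \frac{1106}{3} + 32 = \frac{1202}{3}$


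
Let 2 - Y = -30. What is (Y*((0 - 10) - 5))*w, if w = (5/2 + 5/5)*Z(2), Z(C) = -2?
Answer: 3360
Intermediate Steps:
Y = 32 (Y = 2 - 1*(-30) = 2 + 30 = 32)
w = -7 (w = (5/2 + 5/5)*(-2) = (5*(½) + 5*(⅕))*(-2) = (5/2 + 1)*(-2) = (7/2)*(-2) = -7)
(Y*((0 - 10) - 5))*w = (32*((0 - 10) - 5))*(-7) = (32*(-10 - 5))*(-7) = (32*(-15))*(-7) = -480*(-7) = 3360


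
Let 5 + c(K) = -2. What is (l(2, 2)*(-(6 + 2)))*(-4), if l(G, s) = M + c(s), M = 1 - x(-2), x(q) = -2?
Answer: -128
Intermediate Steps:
c(K) = -7 (c(K) = -5 - 2 = -7)
M = 3 (M = 1 - 1*(-2) = 1 + 2 = 3)
l(G, s) = -4 (l(G, s) = 3 - 7 = -4)
(l(2, 2)*(-(6 + 2)))*(-4) = -(-4)*(6 + 2)*(-4) = -(-4)*8*(-4) = -4*(-8)*(-4) = 32*(-4) = -128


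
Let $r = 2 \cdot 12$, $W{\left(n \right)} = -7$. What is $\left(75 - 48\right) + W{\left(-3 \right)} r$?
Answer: $-141$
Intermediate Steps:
$r = 24$
$\left(75 - 48\right) + W{\left(-3 \right)} r = \left(75 - 48\right) - 168 = 27 - 168 = -141$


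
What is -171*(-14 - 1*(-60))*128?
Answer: -1006848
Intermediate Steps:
-171*(-14 - 1*(-60))*128 = -171*(-14 + 60)*128 = -171*46*128 = -7866*128 = -1006848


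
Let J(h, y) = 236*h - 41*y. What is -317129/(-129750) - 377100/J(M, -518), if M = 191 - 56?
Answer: -16044904679/3444732750 ≈ -4.6578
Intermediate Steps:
M = 135
J(h, y) = -41*y + 236*h
-317129/(-129750) - 377100/J(M, -518) = -317129/(-129750) - 377100/(-41*(-518) + 236*135) = -317129*(-1/129750) - 377100/(21238 + 31860) = 317129/129750 - 377100/53098 = 317129/129750 - 377100*1/53098 = 317129/129750 - 188550/26549 = -16044904679/3444732750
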